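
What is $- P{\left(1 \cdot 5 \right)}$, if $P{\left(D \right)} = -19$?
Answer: $19$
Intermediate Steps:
$- P{\left(1 \cdot 5 \right)} = \left(-1\right) \left(-19\right) = 19$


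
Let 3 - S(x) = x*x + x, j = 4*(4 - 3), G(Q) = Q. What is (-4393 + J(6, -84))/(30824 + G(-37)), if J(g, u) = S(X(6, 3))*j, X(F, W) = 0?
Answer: -4381/30787 ≈ -0.14230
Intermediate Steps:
j = 4 (j = 4*1 = 4)
S(x) = 3 - x - x² (S(x) = 3 - (x*x + x) = 3 - (x² + x) = 3 - (x + x²) = 3 + (-x - x²) = 3 - x - x²)
J(g, u) = 12 (J(g, u) = (3 - 1*0 - 1*0²)*4 = (3 + 0 - 1*0)*4 = (3 + 0 + 0)*4 = 3*4 = 12)
(-4393 + J(6, -84))/(30824 + G(-37)) = (-4393 + 12)/(30824 - 37) = -4381/30787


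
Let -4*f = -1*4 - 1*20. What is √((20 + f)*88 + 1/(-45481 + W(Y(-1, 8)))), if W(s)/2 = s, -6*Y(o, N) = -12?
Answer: 5*√21030863915/15159 ≈ 47.833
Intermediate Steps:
Y(o, N) = 2 (Y(o, N) = -⅙*(-12) = 2)
f = 6 (f = -(-1*4 - 1*20)/4 = -(-4 - 20)/4 = -¼*(-24) = 6)
W(s) = 2*s
√((20 + f)*88 + 1/(-45481 + W(Y(-1, 8)))) = √((20 + 6)*88 + 1/(-45481 + 2*2)) = √(26*88 + 1/(-45481 + 4)) = √(2288 + 1/(-45477)) = √(2288 - 1/45477) = √(104051375/45477) = 5*√21030863915/15159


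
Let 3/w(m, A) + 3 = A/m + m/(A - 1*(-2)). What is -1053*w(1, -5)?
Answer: 9477/25 ≈ 379.08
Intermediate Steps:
w(m, A) = 3/(-3 + A/m + m/(2 + A)) (w(m, A) = 3/(-3 + (A/m + m/(A - 1*(-2)))) = 3/(-3 + (A/m + m/(A + 2))) = 3/(-3 + (A/m + m/(2 + A))) = 3/(-3 + A/m + m/(2 + A)))
-1053*w(1, -5) = -3159*(2 - 5)/((-5)² + 1² - 6*1 + 2*(-5) - 3*(-5)*1) = -3159*(-3)/(25 + 1 - 6 - 10 + 15) = -3159*(-3)/25 = -1053*(-9/25) = 9477/25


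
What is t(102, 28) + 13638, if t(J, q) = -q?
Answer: 13610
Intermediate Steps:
t(102, 28) + 13638 = -1*28 + 13638 = -28 + 13638 = 13610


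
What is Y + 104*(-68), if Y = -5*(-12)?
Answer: -7012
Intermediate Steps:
Y = 60
Y + 104*(-68) = 60 + 104*(-68) = 60 - 7072 = -7012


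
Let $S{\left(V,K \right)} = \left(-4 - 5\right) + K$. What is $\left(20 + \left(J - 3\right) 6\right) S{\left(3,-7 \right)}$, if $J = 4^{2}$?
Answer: $-1568$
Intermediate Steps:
$J = 16$
$S{\left(V,K \right)} = -9 + K$
$\left(20 + \left(J - 3\right) 6\right) S{\left(3,-7 \right)} = \left(20 + \left(16 - 3\right) 6\right) \left(-9 - 7\right) = \left(20 + 13 \cdot 6\right) \left(-16\right) = \left(20 + 78\right) \left(-16\right) = 98 \left(-16\right) = -1568$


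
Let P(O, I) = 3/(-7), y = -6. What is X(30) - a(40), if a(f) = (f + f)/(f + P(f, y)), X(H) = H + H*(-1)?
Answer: -560/277 ≈ -2.0217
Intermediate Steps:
X(H) = 0 (X(H) = H - H = 0)
P(O, I) = -3/7 (P(O, I) = 3*(-1/7) = -3/7)
a(f) = 2*f/(-3/7 + f) (a(f) = (f + f)/(f - 3/7) = (2*f)/(-3/7 + f) = 2*f/(-3/7 + f))
X(30) - a(40) = 0 - 14*40/(-3 + 7*40) = 0 - 14*40/(-3 + 280) = 0 - 14*40/277 = 0 - 1*560/277 = 0 - 560/277 = -560/277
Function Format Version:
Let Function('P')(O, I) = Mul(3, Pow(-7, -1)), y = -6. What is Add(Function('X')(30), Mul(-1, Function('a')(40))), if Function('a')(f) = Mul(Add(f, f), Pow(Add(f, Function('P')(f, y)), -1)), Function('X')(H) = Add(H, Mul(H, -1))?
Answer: Rational(-560, 277) ≈ -2.0217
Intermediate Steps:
Function('X')(H) = 0 (Function('X')(H) = Add(H, Mul(-1, H)) = 0)
Function('P')(O, I) = Rational(-3, 7) (Function('P')(O, I) = Mul(3, Rational(-1, 7)) = Rational(-3, 7))
Function('a')(f) = Mul(2, f, Pow(Add(Rational(-3, 7), f), -1)) (Function('a')(f) = Mul(Add(f, f), Pow(Add(f, Rational(-3, 7)), -1)) = Mul(Mul(2, f), Pow(Add(Rational(-3, 7), f), -1)) = Mul(2, f, Pow(Add(Rational(-3, 7), f), -1)))
Add(Function('X')(30), Mul(-1, Function('a')(40))) = Add(0, Mul(-1, Mul(14, 40, Pow(Add(-3, Mul(7, 40)), -1)))) = Add(0, Mul(-1, Mul(14, 40, Pow(Add(-3, 280), -1)))) = Add(0, Mul(-1, Mul(14, 40, Pow(277, -1)))) = Add(0, Mul(-1, Mul(14, 40, Rational(1, 277)))) = Add(0, Mul(-1, Rational(560, 277))) = Add(0, Rational(-560, 277)) = Rational(-560, 277)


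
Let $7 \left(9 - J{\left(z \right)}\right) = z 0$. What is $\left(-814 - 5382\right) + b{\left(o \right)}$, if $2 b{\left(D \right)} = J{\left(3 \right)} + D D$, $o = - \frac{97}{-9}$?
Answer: $- \frac{496807}{81} \approx -6133.4$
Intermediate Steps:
$J{\left(z \right)} = 9$ ($J{\left(z \right)} = 9 - \frac{z 0}{7} = 9 - 0 = 9 + 0 = 9$)
$o = \frac{97}{9}$ ($o = \left(-97\right) \left(- \frac{1}{9}\right) = \frac{97}{9} \approx 10.778$)
$b{\left(D \right)} = \frac{9}{2} + \frac{D^{2}}{2}$ ($b{\left(D \right)} = \frac{9 + D D}{2} = \frac{9 + D^{2}}{2} = \frac{9}{2} + \frac{D^{2}}{2}$)
$\left(-814 - 5382\right) + b{\left(o \right)} = \left(-814 - 5382\right) + \left(\frac{9}{2} + \frac{\left(\frac{97}{9}\right)^{2}}{2}\right) = -6196 + \left(\frac{9}{2} + \frac{1}{2} \cdot \frac{9409}{81}\right) = -6196 + \left(\frac{9}{2} + \frac{9409}{162}\right) = -6196 + \frac{5069}{81} = - \frac{496807}{81}$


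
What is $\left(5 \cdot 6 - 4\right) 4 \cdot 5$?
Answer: $520$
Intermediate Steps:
$\left(5 \cdot 6 - 4\right) 4 \cdot 5 = \left(30 - 4\right) 20 = 26 \cdot 20 = 520$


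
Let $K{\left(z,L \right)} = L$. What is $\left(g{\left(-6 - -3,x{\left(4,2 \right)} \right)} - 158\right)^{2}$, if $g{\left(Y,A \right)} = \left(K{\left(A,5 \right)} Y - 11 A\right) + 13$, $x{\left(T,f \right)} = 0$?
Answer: $25600$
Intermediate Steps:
$g{\left(Y,A \right)} = 13 - 11 A + 5 Y$ ($g{\left(Y,A \right)} = \left(5 Y - 11 A\right) + 13 = \left(- 11 A + 5 Y\right) + 13 = 13 - 11 A + 5 Y$)
$\left(g{\left(-6 - -3,x{\left(4,2 \right)} \right)} - 158\right)^{2} = \left(\left(13 - 0 + 5 \left(-6 - -3\right)\right) - 158\right)^{2} = \left(\left(13 + 0 + 5 \left(-6 + 3\right)\right) - 158\right)^{2} = \left(\left(13 + 0 + 5 \left(-3\right)\right) - 158\right)^{2} = \left(\left(13 + 0 - 15\right) - 158\right)^{2} = \left(-2 - 158\right)^{2} = \left(-160\right)^{2} = 25600$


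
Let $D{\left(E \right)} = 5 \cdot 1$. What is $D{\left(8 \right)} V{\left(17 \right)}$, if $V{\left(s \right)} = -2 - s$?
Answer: $-95$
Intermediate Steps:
$D{\left(E \right)} = 5$
$D{\left(8 \right)} V{\left(17 \right)} = 5 \left(-2 - 17\right) = 5 \left(-19\right) = -95$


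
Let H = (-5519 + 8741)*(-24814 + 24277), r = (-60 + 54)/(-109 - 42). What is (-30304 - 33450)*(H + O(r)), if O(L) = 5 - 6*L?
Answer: 16656471727630/151 ≈ 1.1031e+11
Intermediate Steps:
r = 6/151 (r = -6/(-151) = -6*(-1/151) = 6/151 ≈ 0.039735)
H = -1730214 (H = 3222*(-537) = -1730214)
(-30304 - 33450)*(H + O(r)) = (-30304 - 33450)*(-1730214 + (5 - 6*6/151)) = -63754*(-1730214 + (5 - 36/151)) = -63754*(-1730214 + 719/151) = -63754*(-261261595/151) = 16656471727630/151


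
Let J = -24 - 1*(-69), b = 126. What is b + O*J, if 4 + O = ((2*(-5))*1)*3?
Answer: -1404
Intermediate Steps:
J = 45 (J = -24 + 69 = 45)
O = -34 (O = -4 + ((2*(-5))*1)*3 = -4 - 10*1*3 = -4 - 10*3 = -4 - 30 = -34)
b + O*J = 126 - 34*45 = 126 - 1530 = -1404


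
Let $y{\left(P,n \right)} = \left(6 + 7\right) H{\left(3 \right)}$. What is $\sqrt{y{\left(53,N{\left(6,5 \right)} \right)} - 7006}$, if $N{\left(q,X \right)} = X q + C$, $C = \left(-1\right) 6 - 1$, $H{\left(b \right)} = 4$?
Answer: $i \sqrt{6954} \approx 83.391 i$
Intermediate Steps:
$C = -7$ ($C = -6 - 1 = -7$)
$N{\left(q,X \right)} = -7 + X q$ ($N{\left(q,X \right)} = X q - 7 = -7 + X q$)
$y{\left(P,n \right)} = 52$ ($y{\left(P,n \right)} = \left(6 + 7\right) 4 = 13 \cdot 4 = 52$)
$\sqrt{y{\left(53,N{\left(6,5 \right)} \right)} - 7006} = \sqrt{52 - 7006} = \sqrt{-6954} = i \sqrt{6954}$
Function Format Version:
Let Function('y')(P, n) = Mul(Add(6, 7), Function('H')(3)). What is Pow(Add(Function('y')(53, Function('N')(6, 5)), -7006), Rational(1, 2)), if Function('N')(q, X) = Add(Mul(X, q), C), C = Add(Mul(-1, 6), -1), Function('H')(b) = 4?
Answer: Mul(I, Pow(6954, Rational(1, 2))) ≈ Mul(83.391, I)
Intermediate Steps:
C = -7 (C = Add(-6, -1) = -7)
Function('N')(q, X) = Add(-7, Mul(X, q)) (Function('N')(q, X) = Add(Mul(X, q), -7) = Add(-7, Mul(X, q)))
Function('y')(P, n) = 52 (Function('y')(P, n) = Mul(Add(6, 7), 4) = Mul(13, 4) = 52)
Pow(Add(Function('y')(53, Function('N')(6, 5)), -7006), Rational(1, 2)) = Pow(Add(52, -7006), Rational(1, 2)) = Pow(-6954, Rational(1, 2)) = Mul(I, Pow(6954, Rational(1, 2)))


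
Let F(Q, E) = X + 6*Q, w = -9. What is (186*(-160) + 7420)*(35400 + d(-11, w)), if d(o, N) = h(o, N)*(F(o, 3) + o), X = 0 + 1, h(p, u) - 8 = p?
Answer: -795929520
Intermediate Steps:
h(p, u) = 8 + p
X = 1
F(Q, E) = 1 + 6*Q
d(o, N) = (1 + 7*o)*(8 + o) (d(o, N) = (8 + o)*((1 + 6*o) + o) = (8 + o)*(1 + 7*o) = (1 + 7*o)*(8 + o))
(186*(-160) + 7420)*(35400 + d(-11, w)) = (186*(-160) + 7420)*(35400 + (1 + 7*(-11))*(8 - 11)) = (-29760 + 7420)*(35400 + (1 - 77)*(-3)) = -22340*(35400 - 76*(-3)) = -22340*(35400 + 228) = -22340*35628 = -795929520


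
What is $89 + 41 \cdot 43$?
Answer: $1852$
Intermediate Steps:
$89 + 41 \cdot 43 = 89 + 1763 = 1852$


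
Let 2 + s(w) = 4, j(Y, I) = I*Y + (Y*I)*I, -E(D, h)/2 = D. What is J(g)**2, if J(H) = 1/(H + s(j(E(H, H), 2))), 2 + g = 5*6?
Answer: 1/900 ≈ 0.0011111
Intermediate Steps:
E(D, h) = -2*D
j(Y, I) = I*Y + Y*I**2 (j(Y, I) = I*Y + (I*Y)*I = I*Y + Y*I**2)
s(w) = 2 (s(w) = -2 + 4 = 2)
g = 28 (g = -2 + 5*6 = -2 + 30 = 28)
J(H) = 1/(2 + H) (J(H) = 1/(H + 2) = 1/(2 + H))
J(g)**2 = (1/(2 + 28))**2 = (1/30)**2 = 1/900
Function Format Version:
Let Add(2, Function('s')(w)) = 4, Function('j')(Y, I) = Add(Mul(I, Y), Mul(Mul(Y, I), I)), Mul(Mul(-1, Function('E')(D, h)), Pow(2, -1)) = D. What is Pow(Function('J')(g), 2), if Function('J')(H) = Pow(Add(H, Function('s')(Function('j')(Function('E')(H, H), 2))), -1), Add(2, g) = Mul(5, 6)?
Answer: Rational(1, 900) ≈ 0.0011111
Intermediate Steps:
Function('E')(D, h) = Mul(-2, D)
Function('j')(Y, I) = Add(Mul(I, Y), Mul(Y, Pow(I, 2))) (Function('j')(Y, I) = Add(Mul(I, Y), Mul(Mul(I, Y), I)) = Add(Mul(I, Y), Mul(Y, Pow(I, 2))))
Function('s')(w) = 2 (Function('s')(w) = Add(-2, 4) = 2)
g = 28 (g = Add(-2, Mul(5, 6)) = Add(-2, 30) = 28)
Function('J')(H) = Pow(Add(2, H), -1) (Function('J')(H) = Pow(Add(H, 2), -1) = Pow(Add(2, H), -1))
Pow(Function('J')(g), 2) = Pow(Pow(Add(2, 28), -1), 2) = Pow(Pow(30, -1), 2) = Pow(Rational(1, 30), 2) = Rational(1, 900)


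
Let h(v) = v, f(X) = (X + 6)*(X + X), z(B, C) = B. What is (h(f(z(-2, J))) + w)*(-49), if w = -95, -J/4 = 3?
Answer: 5439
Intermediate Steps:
J = -12 (J = -4*3 = -12)
f(X) = 2*X*(6 + X) (f(X) = (6 + X)*(2*X) = 2*X*(6 + X))
(h(f(z(-2, J))) + w)*(-49) = (2*(-2)*(6 - 2) - 95)*(-49) = (2*(-2)*4 - 95)*(-49) = (-16 - 95)*(-49) = -111*(-49) = 5439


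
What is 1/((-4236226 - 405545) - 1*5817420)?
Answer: -1/10459191 ≈ -9.5610e-8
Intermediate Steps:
1/((-4236226 - 405545) - 1*5817420) = 1/(-4641771 - 5817420) = 1/(-10459191) = -1/10459191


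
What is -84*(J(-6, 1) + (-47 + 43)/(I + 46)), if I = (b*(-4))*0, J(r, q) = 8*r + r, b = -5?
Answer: 104496/23 ≈ 4543.3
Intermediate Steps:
J(r, q) = 9*r
I = 0 (I = -5*(-4)*0 = 20*0 = 0)
-84*(J(-6, 1) + (-47 + 43)/(I + 46)) = -84*(9*(-6) + (-47 + 43)/(0 + 46)) = -84*(-54 - 4/46) = -84*(-54 - 4*1/46) = -84*(-54 - 2/23) = -84*(-1244/23) = 104496/23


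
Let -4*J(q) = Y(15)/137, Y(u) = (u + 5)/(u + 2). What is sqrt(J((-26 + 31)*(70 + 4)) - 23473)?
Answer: I*sqrt(127323220638)/2329 ≈ 153.21*I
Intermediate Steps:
Y(u) = (5 + u)/(2 + u)
J(q) = -5/2329 (J(q) = -(5 + 15)/(2 + 15)/(4*137) = -20/17/(4*137) = -(1/17)*20/(4*137) = -5/(17*137) = -1/4*20/2329 = -5/2329)
sqrt(J((-26 + 31)*(70 + 4)) - 23473) = sqrt(-5/2329 - 23473) = sqrt(-54668622/2329) = I*sqrt(127323220638)/2329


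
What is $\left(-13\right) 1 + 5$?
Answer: $-8$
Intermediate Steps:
$\left(-13\right) 1 + 5 = -13 + 5 = -8$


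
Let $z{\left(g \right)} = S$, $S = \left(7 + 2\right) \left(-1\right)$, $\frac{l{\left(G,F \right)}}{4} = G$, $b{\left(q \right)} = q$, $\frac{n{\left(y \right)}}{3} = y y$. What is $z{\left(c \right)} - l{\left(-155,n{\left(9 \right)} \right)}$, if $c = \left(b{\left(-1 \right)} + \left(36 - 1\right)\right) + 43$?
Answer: $611$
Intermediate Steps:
$n{\left(y \right)} = 3 y^{2}$ ($n{\left(y \right)} = 3 y y = 3 y^{2}$)
$l{\left(G,F \right)} = 4 G$
$S = -9$ ($S = 9 \left(-1\right) = -9$)
$c = 77$ ($c = \left(-1 + \left(36 - 1\right)\right) + 43 = \left(-1 + 35\right) + 43 = 34 + 43 = 77$)
$z{\left(g \right)} = -9$
$z{\left(c \right)} - l{\left(-155,n{\left(9 \right)} \right)} = -9 - 4 \left(-155\right) = -9 - -620 = -9 + 620 = 611$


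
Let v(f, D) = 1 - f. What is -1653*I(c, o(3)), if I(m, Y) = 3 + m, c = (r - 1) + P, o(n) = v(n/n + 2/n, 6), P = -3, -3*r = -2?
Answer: 551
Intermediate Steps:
r = 2/3 (r = -1/3*(-2) = 2/3 ≈ 0.66667)
o(n) = -2/n (o(n) = 1 - (n/n + 2/n) = 1 - (1 + 2/n) = 1 + (-1 - 2/n) = -2/n)
c = -10/3 (c = (2/3 - 1) - 3 = -1/3 - 3 = -10/3 ≈ -3.3333)
-1653*I(c, o(3)) = -1653*(3 - 10/3) = -1653*(-1/3) = 551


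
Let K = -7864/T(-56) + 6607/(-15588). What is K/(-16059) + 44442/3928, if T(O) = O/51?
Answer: 2337687435494/215094069351 ≈ 10.868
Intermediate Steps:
T(O) = O/51 (T(O) = O*(1/51) = O/51)
K = 781426955/109116 (K = -7864/((1/51)*(-56)) + 6607/(-15588) = -7864/(-56/51) + 6607*(-1/15588) = -7864*(-51/56) - 6607/15588 = 50133/7 - 6607/15588 = 781426955/109116 ≈ 7161.4)
K/(-16059) + 44442/3928 = (781426955/109116)/(-16059) + 44442/3928 = (781426955/109116)*(-1/16059) + 44442*(1/3928) = -781426955/1752293844 + 22221/1964 = 2337687435494/215094069351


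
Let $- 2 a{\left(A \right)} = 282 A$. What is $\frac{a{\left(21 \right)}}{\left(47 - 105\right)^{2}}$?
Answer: $- \frac{2961}{3364} \approx -0.8802$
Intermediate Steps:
$a{\left(A \right)} = - 141 A$ ($a{\left(A \right)} = - \frac{282 A}{2} = - 141 A$)
$\frac{a{\left(21 \right)}}{\left(47 - 105\right)^{2}} = \frac{\left(-141\right) 21}{\left(47 - 105\right)^{2}} = - \frac{2961}{\left(-58\right)^{2}} = - \frac{2961}{3364}$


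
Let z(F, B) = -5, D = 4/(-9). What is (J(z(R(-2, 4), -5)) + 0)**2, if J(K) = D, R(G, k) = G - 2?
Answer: 16/81 ≈ 0.19753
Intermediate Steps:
R(G, k) = -2 + G
D = -4/9 (D = 4*(-1/9) = -4/9 ≈ -0.44444)
J(K) = -4/9
(J(z(R(-2, 4), -5)) + 0)**2 = (-4/9 + 0)**2 = (-4/9)**2 = 16/81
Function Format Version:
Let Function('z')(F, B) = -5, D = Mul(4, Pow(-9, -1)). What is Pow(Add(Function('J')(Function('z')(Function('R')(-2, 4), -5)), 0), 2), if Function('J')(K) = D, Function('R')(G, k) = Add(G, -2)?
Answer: Rational(16, 81) ≈ 0.19753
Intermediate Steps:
Function('R')(G, k) = Add(-2, G)
D = Rational(-4, 9) (D = Mul(4, Rational(-1, 9)) = Rational(-4, 9) ≈ -0.44444)
Function('J')(K) = Rational(-4, 9)
Pow(Add(Function('J')(Function('z')(Function('R')(-2, 4), -5)), 0), 2) = Pow(Add(Rational(-4, 9), 0), 2) = Pow(Rational(-4, 9), 2) = Rational(16, 81)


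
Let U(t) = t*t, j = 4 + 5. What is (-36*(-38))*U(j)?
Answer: 110808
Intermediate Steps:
j = 9
U(t) = t²
(-36*(-38))*U(j) = -36*(-38)*9² = 1368*81 = 110808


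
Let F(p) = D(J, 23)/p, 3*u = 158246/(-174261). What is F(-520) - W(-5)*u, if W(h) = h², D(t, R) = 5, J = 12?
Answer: 410916817/54369432 ≈ 7.5579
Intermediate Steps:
u = -158246/522783 (u = (158246/(-174261))/3 = (158246*(-1/174261))/3 = (⅓)*(-158246/174261) = -158246/522783 ≈ -0.30270)
F(p) = 5/p
F(-520) - W(-5)*u = 5/(-520) - (-5)²*(-158246)/522783 = 5*(-1/520) - 25*(-158246)/522783 = -1/104 - 1*(-3956150/522783) = -1/104 + 3956150/522783 = 410916817/54369432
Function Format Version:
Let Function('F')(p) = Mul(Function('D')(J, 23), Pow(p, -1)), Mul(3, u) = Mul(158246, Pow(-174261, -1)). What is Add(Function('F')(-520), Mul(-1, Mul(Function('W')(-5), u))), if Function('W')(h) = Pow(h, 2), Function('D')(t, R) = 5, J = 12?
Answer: Rational(410916817, 54369432) ≈ 7.5579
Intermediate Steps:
u = Rational(-158246, 522783) (u = Mul(Rational(1, 3), Mul(158246, Pow(-174261, -1))) = Mul(Rational(1, 3), Mul(158246, Rational(-1, 174261))) = Mul(Rational(1, 3), Rational(-158246, 174261)) = Rational(-158246, 522783) ≈ -0.30270)
Function('F')(p) = Mul(5, Pow(p, -1))
Add(Function('F')(-520), Mul(-1, Mul(Function('W')(-5), u))) = Add(Mul(5, Pow(-520, -1)), Mul(-1, Mul(Pow(-5, 2), Rational(-158246, 522783)))) = Add(Mul(5, Rational(-1, 520)), Mul(-1, Mul(25, Rational(-158246, 522783)))) = Add(Rational(-1, 104), Mul(-1, Rational(-3956150, 522783))) = Add(Rational(-1, 104), Rational(3956150, 522783)) = Rational(410916817, 54369432)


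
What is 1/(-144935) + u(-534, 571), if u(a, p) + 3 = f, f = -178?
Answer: -26233236/144935 ≈ -181.00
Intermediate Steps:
u(a, p) = -181 (u(a, p) = -3 - 178 = -181)
1/(-144935) + u(-534, 571) = 1/(-144935) - 181 = -1/144935 - 181 = -26233236/144935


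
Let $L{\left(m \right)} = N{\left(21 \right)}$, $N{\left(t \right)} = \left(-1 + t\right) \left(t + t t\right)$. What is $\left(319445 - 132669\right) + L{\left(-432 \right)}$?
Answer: $196016$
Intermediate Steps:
$N{\left(t \right)} = \left(-1 + t\right) \left(t + t^{2}\right)$
$L{\left(m \right)} = 9240$ ($L{\left(m \right)} = 21^{3} - 21 = 9261 - 21 = 9240$)
$\left(319445 - 132669\right) + L{\left(-432 \right)} = \left(319445 - 132669\right) + 9240 = 186776 + 9240 = 196016$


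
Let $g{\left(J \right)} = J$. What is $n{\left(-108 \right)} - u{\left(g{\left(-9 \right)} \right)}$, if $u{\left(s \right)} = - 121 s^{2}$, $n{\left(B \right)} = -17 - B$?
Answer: $9892$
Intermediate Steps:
$n{\left(-108 \right)} - u{\left(g{\left(-9 \right)} \right)} = \left(-17 - -108\right) - - 121 \left(-9\right)^{2} = \left(-17 + 108\right) - \left(-121\right) 81 = 91 - -9801 = 91 + 9801 = 9892$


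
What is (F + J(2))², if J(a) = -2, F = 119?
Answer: 13689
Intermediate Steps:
(F + J(2))² = (119 - 2)² = 117² = 13689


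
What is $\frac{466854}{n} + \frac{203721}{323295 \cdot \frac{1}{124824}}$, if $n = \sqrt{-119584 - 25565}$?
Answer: $\frac{1210917624}{15395} - \frac{155618 i \sqrt{145149}}{48383} \approx 78657.0 - 1225.4 i$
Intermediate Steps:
$n = i \sqrt{145149}$ ($n = \sqrt{-145149} = i \sqrt{145149} \approx 380.98 i$)
$\frac{466854}{n} + \frac{203721}{323295 \cdot \frac{1}{124824}} = \frac{466854}{i \sqrt{145149}} + \frac{203721}{323295 \cdot \frac{1}{124824}} = 466854 \left(- \frac{i \sqrt{145149}}{145149}\right) + \frac{203721}{323295 \cdot \frac{1}{124824}} = - \frac{155618 i \sqrt{145149}}{48383} + \frac{203721}{\frac{15395}{5944}} = - \frac{155618 i \sqrt{145149}}{48383} + 203721 \cdot \frac{5944}{15395} = - \frac{155618 i \sqrt{145149}}{48383} + \frac{1210917624}{15395} = \frac{1210917624}{15395} - \frac{155618 i \sqrt{145149}}{48383}$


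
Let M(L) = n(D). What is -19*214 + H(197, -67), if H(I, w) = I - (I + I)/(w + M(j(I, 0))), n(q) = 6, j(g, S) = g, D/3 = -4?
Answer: -235615/61 ≈ -3862.5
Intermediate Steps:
D = -12 (D = 3*(-4) = -12)
M(L) = 6
H(I, w) = I - 2*I/(6 + w) (H(I, w) = I - (I + I)/(w + 6) = I - 2*I/(6 + w))
-19*214 + H(197, -67) = -19*214 + 197*(4 - 67)/(6 - 67) = -4066 + 197*(-63)/(-61) = -4066 + 197*(-1/61)*(-63) = -4066 + 12411/61 = -235615/61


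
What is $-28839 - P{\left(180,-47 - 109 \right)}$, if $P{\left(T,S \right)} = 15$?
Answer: $-28854$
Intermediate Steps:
$-28839 - P{\left(180,-47 - 109 \right)} = -28839 - 15 = -28854$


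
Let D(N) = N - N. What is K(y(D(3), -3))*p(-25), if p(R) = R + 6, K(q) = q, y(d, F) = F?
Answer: 57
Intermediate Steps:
D(N) = 0
p(R) = 6 + R
K(y(D(3), -3))*p(-25) = -3*(6 - 25) = -3*(-19) = 57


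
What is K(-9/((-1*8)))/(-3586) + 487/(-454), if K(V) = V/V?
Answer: -436709/407011 ≈ -1.0730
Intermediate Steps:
K(V) = 1
K(-9/((-1*8)))/(-3586) + 487/(-454) = 1/(-3586) + 487/(-454) = 1*(-1/3586) + 487*(-1/454) = -1/3586 - 487/454 = -436709/407011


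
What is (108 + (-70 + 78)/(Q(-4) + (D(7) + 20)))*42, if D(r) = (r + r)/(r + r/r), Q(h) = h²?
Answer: 686280/151 ≈ 4544.9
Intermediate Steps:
D(r) = 2*r/(1 + r) (D(r) = (2*r)/(r + 1) = (2*r)/(1 + r) = 2*r/(1 + r))
(108 + (-70 + 78)/(Q(-4) + (D(7) + 20)))*42 = (108 + (-70 + 78)/((-4)² + (2*7/(1 + 7) + 20)))*42 = (108 + 8/(16 + (2*7/8 + 20)))*42 = (108 + 8/(16 + (2*7*(⅛) + 20)))*42 = (108 + 8/(16 + (7/4 + 20)))*42 = (108 + 8/(16 + 87/4))*42 = (108 + 8/(151/4))*42 = (108 + 8*(4/151))*42 = (108 + 32/151)*42 = (16340/151)*42 = 686280/151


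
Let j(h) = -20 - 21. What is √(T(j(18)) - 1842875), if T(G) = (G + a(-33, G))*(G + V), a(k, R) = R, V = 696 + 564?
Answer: I*√1942833 ≈ 1393.9*I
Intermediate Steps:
j(h) = -41
V = 1260
T(G) = 2*G*(1260 + G) (T(G) = (G + G)*(G + 1260) = (2*G)*(1260 + G) = 2*G*(1260 + G))
√(T(j(18)) - 1842875) = √(2*(-41)*(1260 - 41) - 1842875) = √(2*(-41)*1219 - 1842875) = √(-99958 - 1842875) = √(-1942833) = I*√1942833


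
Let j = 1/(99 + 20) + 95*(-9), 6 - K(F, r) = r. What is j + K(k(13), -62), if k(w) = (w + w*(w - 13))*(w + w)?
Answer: -93652/119 ≈ -786.99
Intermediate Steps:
k(w) = 2*w*(w + w*(-13 + w)) (k(w) = (w + w*(-13 + w))*(2*w) = 2*w*(w + w*(-13 + w)))
K(F, r) = 6 - r
j = -101744/119 (j = 1/119 - 855 = -101744/119 ≈ -854.99)
j + K(k(13), -62) = -101744/119 + (6 - 1*(-62)) = -101744/119 + (6 + 62) = -101744/119 + 68 = -93652/119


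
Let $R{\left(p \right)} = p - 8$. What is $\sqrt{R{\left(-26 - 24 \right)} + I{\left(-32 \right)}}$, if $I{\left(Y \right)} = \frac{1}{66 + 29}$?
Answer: $\frac{i \sqrt{523355}}{95} \approx 7.6151 i$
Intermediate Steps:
$I{\left(Y \right)} = \frac{1}{95}$
$R{\left(p \right)} = -8 + p$ ($R{\left(p \right)} = p - 8 = -8 + p$)
$\sqrt{R{\left(-26 - 24 \right)} + I{\left(-32 \right)}} = \sqrt{\left(-8 - 50\right) + \frac{1}{95}} = \sqrt{-58 + \frac{1}{95}} = \sqrt{- \frac{5509}{95}} = \frac{i \sqrt{523355}}{95}$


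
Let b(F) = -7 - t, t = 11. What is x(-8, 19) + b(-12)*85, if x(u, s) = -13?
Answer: -1543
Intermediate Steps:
b(F) = -18 (b(F) = -7 - 1*11 = -7 - 11 = -18)
x(-8, 19) + b(-12)*85 = -13 - 18*85 = -13 - 1530 = -1543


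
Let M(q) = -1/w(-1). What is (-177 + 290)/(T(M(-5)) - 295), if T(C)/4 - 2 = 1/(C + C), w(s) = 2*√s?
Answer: -32431/82385 + 452*I/82385 ≈ -0.39365 + 0.0054864*I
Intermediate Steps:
M(q) = I/2 (M(q) = -1/(2*√(-1)) = -1/(2*I) = -(-1)*I/2 = I/2)
T(C) = 8 + 2/C (T(C) = 8 + 4/(C + C) = 8 + 4/((2*C)) = 8 + 4*(1/(2*C)) = 8 + 2/C)
(-177 + 290)/(T(M(-5)) - 295) = (-177 + 290)/((8 + 2/((I/2))) - 295) = 113/((8 + 2*(-2*I)) - 295) = 113/((8 - 4*I) - 295) = 113/(-287 - 4*I) = 113*((-287 + 4*I)/82385) = 113*(-287 + 4*I)/82385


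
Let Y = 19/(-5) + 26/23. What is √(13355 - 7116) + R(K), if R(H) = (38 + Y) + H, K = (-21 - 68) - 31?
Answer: -9737/115 + √6239 ≈ -5.6822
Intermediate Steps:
K = -120 (K = -89 - 31 = -120)
Y = -307/115 (Y = 19*(-⅕) + 26*(1/23) = -19/5 + 26/23 = -307/115 ≈ -2.6696)
R(H) = 4063/115 + H (R(H) = (38 - 307/115) + H = 4063/115 + H)
√(13355 - 7116) + R(K) = √(13355 - 7116) + (4063/115 - 120) = √6239 - 9737/115 = -9737/115 + √6239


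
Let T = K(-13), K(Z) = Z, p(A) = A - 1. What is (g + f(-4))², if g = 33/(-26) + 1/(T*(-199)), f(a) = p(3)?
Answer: 84681/158404 ≈ 0.53459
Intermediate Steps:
p(A) = -1 + A
f(a) = 2 (f(a) = -1 + 3 = 2)
T = -13
g = -505/398 (g = 33/(-26) + 1/(-13*(-199)) = 33*(-1/26) - 1/13*(-1/199) = -33/26 + 1/2587 = -505/398 ≈ -1.2688)
(g + f(-4))² = (-505/398 + 2)² = (291/398)² = 84681/158404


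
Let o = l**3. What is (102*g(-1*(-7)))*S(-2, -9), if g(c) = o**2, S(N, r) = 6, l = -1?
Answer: 612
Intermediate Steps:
o = -1 (o = (-1)**3 = -1)
g(c) = 1 (g(c) = (-1)**2 = 1)
(102*g(-1*(-7)))*S(-2, -9) = (102*1)*6 = 102*6 = 612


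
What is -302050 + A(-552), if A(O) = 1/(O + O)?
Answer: -333463201/1104 ≈ -3.0205e+5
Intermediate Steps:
A(O) = 1/(2*O)
-302050 + A(-552) = -302050 + (1/2)/(-552) = -302050 + (1/2)*(-1/552) = -302050 - 1/1104 = -333463201/1104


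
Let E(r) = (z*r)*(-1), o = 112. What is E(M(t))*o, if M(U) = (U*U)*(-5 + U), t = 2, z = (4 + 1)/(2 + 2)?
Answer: 1680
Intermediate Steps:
z = 5/4 ≈ 1.2500
M(U) = U²*(-5 + U)
E(r) = -5*r/4 (E(r) = (5*r/4)*(-1) = -5*r/4)
E(M(t))*o = -5*2²*(-5 + 2)/4*112 = -5*(-3)*112 = -5/4*(-12)*112 = 15*112 = 1680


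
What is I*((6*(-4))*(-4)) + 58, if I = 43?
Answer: 4186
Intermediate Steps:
I*((6*(-4))*(-4)) + 58 = 43*((6*(-4))*(-4)) + 58 = 43*(-24*(-4)) + 58 = 43*96 + 58 = 4128 + 58 = 4186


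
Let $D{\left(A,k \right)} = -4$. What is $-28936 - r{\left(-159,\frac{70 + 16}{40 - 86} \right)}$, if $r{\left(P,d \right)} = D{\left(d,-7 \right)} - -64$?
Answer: $-28996$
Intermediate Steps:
$r{\left(P,d \right)} = 60$ ($r{\left(P,d \right)} = -4 - -64 = -4 + 64 = 60$)
$-28936 - r{\left(-159,\frac{70 + 16}{40 - 86} \right)} = -28936 - 60 = -28996$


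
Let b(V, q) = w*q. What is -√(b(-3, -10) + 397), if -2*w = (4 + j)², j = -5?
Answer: -√402 ≈ -20.050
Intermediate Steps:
w = -½ (w = -(4 - 5)²/2 = -½*(-1)² = -½*1 = -½ ≈ -0.50000)
b(V, q) = -q/2
-√(b(-3, -10) + 397) = -√(-½*(-10) + 397) = -√(5 + 397) = -√402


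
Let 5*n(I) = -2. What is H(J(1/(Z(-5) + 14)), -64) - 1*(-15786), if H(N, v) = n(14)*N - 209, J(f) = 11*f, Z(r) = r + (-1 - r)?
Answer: 1012483/65 ≈ 15577.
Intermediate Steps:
n(I) = -⅖ (n(I) = (⅕)*(-2) = -⅖)
Z(r) = -1
H(N, v) = -209 - 2*N/5 (H(N, v) = -2*N/5 - 209 = -209 - 2*N/5)
H(J(1/(Z(-5) + 14)), -64) - 1*(-15786) = (-209 - 22/(5*(-1 + 14))) - 1*(-15786) = (-209 - 22/(5*13)) + 15786 = (-209 - ⅖*11/13) + 15786 = (-209 - 22/65) + 15786 = -13607/65 + 15786 = 1012483/65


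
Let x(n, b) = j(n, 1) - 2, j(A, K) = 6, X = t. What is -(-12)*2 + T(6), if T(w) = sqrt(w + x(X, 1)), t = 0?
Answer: 24 + sqrt(10) ≈ 27.162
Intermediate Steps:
X = 0
x(n, b) = 4 (x(n, b) = 6 - 2 = 4)
T(w) = sqrt(4 + w) (T(w) = sqrt(w + 4) = sqrt(4 + w))
-(-12)*2 + T(6) = -(-12)*2 + sqrt(4 + 6) = -3*(-8) + sqrt(10) = 24 + sqrt(10)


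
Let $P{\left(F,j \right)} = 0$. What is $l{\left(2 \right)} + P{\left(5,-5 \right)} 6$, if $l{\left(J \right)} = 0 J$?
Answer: $0$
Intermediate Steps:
$l{\left(J \right)} = 0$
$l{\left(2 \right)} + P{\left(5,-5 \right)} 6 = 0 + 0 \cdot 6 = 0 + 0 = 0$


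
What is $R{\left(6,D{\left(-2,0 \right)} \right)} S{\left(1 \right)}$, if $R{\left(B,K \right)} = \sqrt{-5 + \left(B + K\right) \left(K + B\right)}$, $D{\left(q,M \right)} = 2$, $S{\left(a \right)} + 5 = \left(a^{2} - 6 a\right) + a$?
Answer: $- 9 \sqrt{59} \approx -69.13$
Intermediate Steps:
$S{\left(a \right)} = -5 + a^{2} - 5 a$ ($S{\left(a \right)} = -5 + \left(\left(a^{2} - 6 a\right) + a\right) = -5 + \left(a^{2} - 5 a\right) = -5 + a^{2} - 5 a$)
$R{\left(B,K \right)} = \sqrt{-5 + \left(B + K\right)^{2}}$ ($R{\left(B,K \right)} = \sqrt{-5 + \left(B + K\right) \left(B + K\right)} = \sqrt{-5 + \left(B + K\right)^{2}}$)
$R{\left(6,D{\left(-2,0 \right)} \right)} S{\left(1 \right)} = \sqrt{-5 + \left(6 + 2\right)^{2}} \left(-5 + 1^{2} - 5\right) = \sqrt{-5 + 8^{2}} \left(-5 + 1 - 5\right) = \sqrt{-5 + 64} \left(-9\right) = \sqrt{59} \left(-9\right) = - 9 \sqrt{59}$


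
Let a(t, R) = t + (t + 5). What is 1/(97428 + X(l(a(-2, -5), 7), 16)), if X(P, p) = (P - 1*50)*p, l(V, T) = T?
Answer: 1/96740 ≈ 1.0337e-5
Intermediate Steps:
a(t, R) = 5 + 2*t (a(t, R) = t + (5 + t) = 5 + 2*t)
X(P, p) = p*(-50 + P) (X(P, p) = (P - 50)*p = (-50 + P)*p = p*(-50 + P))
1/(97428 + X(l(a(-2, -5), 7), 16)) = 1/(97428 + 16*(-50 + 7)) = 1/(97428 + 16*(-43)) = 1/(97428 - 688) = 1/96740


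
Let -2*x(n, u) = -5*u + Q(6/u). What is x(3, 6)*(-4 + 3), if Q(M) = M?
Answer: -29/2 ≈ -14.500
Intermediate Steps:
x(n, u) = -3/u + 5*u/2 (x(n, u) = -(-5*u + 6/u)/2 = -3/u + 5*u/2)
x(3, 6)*(-4 + 3) = (-3/6 + (5/2)*6)*(-4 + 3) = (-3*1/6 + 15)*(-1) = (-1/2 + 15)*(-1) = (29/2)*(-1) = -29/2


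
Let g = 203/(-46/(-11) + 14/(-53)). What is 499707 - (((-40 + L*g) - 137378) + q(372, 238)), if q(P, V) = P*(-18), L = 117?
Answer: 1456640331/2284 ≈ 6.3776e+5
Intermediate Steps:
q(P, V) = -18*P
g = 118349/2284 (g = 203/(-46*(-1/11) + 14*(-1/53)) = 203/(46/11 - 14/53) = 203/(2284/583) = 203*(583/2284) = 118349/2284 ≈ 51.817)
499707 - (((-40 + L*g) - 137378) + q(372, 238)) = 499707 - (((-40 + 117*(118349/2284)) - 137378) - 18*372) = 499707 - (((-40 + 13846833/2284) - 137378) - 6696) = 499707 - ((13755473/2284 - 137378) - 6696) = 499707 - (-300015879/2284 - 6696) = 499707 - 1*(-315309543/2284) = 499707 + 315309543/2284 = 1456640331/2284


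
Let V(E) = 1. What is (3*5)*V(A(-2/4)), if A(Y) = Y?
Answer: 15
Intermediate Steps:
(3*5)*V(A(-2/4)) = (3*5)*1 = 15*1 = 15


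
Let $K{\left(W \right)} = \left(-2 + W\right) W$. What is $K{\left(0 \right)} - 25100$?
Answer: $-25100$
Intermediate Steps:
$K{\left(W \right)} = W \left(-2 + W\right)$
$K{\left(0 \right)} - 25100 = 0 \left(-2 + 0\right) - 25100 = 0 \left(-2\right) - 25100 = 0 - 25100 = -25100$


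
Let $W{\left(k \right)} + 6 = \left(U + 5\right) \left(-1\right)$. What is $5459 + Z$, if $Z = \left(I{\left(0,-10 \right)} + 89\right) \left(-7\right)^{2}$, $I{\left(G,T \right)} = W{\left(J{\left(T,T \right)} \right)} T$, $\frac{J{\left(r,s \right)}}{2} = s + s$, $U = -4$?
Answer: $13250$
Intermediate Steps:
$J{\left(r,s \right)} = 4 s$ ($J{\left(r,s \right)} = 2 \left(s + s\right) = 2 \cdot 2 s = 4 s$)
$W{\left(k \right)} = -7$ ($W{\left(k \right)} = -6 + \left(-4 + 5\right) \left(-1\right) = -6 + 1 \left(-1\right) = -6 - 1 = -7$)
$I{\left(G,T \right)} = - 7 T$
$Z = 7791$ ($Z = \left(\left(-7\right) \left(-10\right) + 89\right) \left(-7\right)^{2} = \left(70 + 89\right) 49 = 159 \cdot 49 = 7791$)
$5459 + Z = 5459 + 7791 = 13250$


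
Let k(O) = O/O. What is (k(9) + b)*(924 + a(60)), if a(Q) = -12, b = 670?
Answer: 611952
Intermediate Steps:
k(O) = 1
(k(9) + b)*(924 + a(60)) = (1 + 670)*(924 - 12) = 671*912 = 611952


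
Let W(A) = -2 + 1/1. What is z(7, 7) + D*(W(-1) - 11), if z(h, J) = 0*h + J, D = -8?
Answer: 103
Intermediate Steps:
W(A) = -1 (W(A) = -2 + 1 = -1)
z(h, J) = J (z(h, J) = 0 + J = J)
z(7, 7) + D*(W(-1) - 11) = 7 - 8*(-1 - 11) = 7 - 8*(-12) = 7 + 96 = 103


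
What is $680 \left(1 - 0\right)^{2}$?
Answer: $680$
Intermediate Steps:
$680 \left(1 - 0\right)^{2} = 680 \left(1 + 0\right)^{2} = 680 \cdot 1^{2} = 680 \cdot 1 = 680$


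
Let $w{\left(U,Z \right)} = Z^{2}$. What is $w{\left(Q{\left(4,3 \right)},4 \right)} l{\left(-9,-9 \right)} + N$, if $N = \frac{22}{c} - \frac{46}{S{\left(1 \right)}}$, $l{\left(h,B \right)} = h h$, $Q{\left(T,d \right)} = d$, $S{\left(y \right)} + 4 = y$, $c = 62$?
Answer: $\frac{121987}{93} \approx 1311.7$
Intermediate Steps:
$S{\left(y \right)} = -4 + y$
$l{\left(h,B \right)} = h^{2}$
$N = \frac{1459}{93}$ ($N = \frac{22}{62} - \frac{46}{-4 + 1} = 22 \cdot \frac{1}{62} - \frac{46}{-3} = \frac{11}{31} - - \frac{46}{3} = \frac{11}{31} + \frac{46}{3} = \frac{1459}{93} \approx 15.688$)
$w{\left(Q{\left(4,3 \right)},4 \right)} l{\left(-9,-9 \right)} + N = 4^{2} \left(-9\right)^{2} + \frac{1459}{93} = 16 \cdot 81 + \frac{1459}{93} = 1296 + \frac{1459}{93} = \frac{121987}{93}$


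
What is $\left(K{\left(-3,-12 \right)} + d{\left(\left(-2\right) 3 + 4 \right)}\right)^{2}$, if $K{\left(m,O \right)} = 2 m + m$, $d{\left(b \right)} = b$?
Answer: $121$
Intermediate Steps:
$K{\left(m,O \right)} = 3 m$
$\left(K{\left(-3,-12 \right)} + d{\left(\left(-2\right) 3 + 4 \right)}\right)^{2} = \left(3 \left(-3\right) + \left(\left(-2\right) 3 + 4\right)\right)^{2} = \left(-9 + \left(-6 + 4\right)\right)^{2} = \left(-9 - 2\right)^{2} = \left(-11\right)^{2} = 121$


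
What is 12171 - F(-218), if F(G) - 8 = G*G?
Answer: -35361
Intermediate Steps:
F(G) = 8 + G² (F(G) = 8 + G*G = 8 + G²)
12171 - F(-218) = 12171 - (8 + (-218)²) = 12171 - (8 + 47524) = 12171 - 1*47532 = 12171 - 47532 = -35361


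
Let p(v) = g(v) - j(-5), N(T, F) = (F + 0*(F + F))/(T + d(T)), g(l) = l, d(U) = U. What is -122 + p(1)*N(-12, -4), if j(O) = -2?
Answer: -243/2 ≈ -121.50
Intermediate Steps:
N(T, F) = F/(2*T) (N(T, F) = (F + 0*(F + F))/(T + T) = (F + 0*(2*F))/((2*T)) = (F + 0)*(1/(2*T)) = F*(1/(2*T)) = F/(2*T))
p(v) = 2 + v (p(v) = v - 1*(-2) = v + 2 = 2 + v)
-122 + p(1)*N(-12, -4) = -122 + (2 + 1)*((½)*(-4)/(-12)) = -122 + 3*((½)*(-4)*(-1/12)) = -122 + 3*(⅙) = -122 + ½ = -243/2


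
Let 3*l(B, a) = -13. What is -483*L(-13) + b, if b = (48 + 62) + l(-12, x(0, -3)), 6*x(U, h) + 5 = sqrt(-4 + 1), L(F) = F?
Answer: 19154/3 ≈ 6384.7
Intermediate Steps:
x(U, h) = -5/6 + I*sqrt(3)/6 (x(U, h) = -5/6 + sqrt(-4 + 1)/6 = -5/6 + sqrt(-3)/6 = -5/6 + (I*sqrt(3))/6 = -5/6 + I*sqrt(3)/6)
l(B, a) = -13/3 (l(B, a) = (1/3)*(-13) = -13/3)
b = 317/3 (b = (48 + 62) - 13/3 = 110 - 13/3 = 317/3 ≈ 105.67)
-483*L(-13) + b = -483*(-13) + 317/3 = 6279 + 317/3 = 19154/3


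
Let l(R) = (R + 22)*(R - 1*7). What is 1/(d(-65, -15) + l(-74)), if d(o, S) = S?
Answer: 1/4197 ≈ 0.00023827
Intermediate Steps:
l(R) = (-7 + R)*(22 + R) (l(R) = (22 + R)*(R - 7) = (22 + R)*(-7 + R) = (-7 + R)*(22 + R))
1/(d(-65, -15) + l(-74)) = 1/(-15 + (-154 + (-74)² + 15*(-74))) = 1/(-15 + (-154 + 5476 - 1110)) = 1/(-15 + 4212) = 1/4197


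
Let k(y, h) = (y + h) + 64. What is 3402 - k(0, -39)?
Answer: 3377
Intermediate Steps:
k(y, h) = 64 + h + y (k(y, h) = (h + y) + 64 = 64 + h + y)
3402 - k(0, -39) = 3402 - (64 - 39 + 0) = 3402 - 1*25 = 3402 - 25 = 3377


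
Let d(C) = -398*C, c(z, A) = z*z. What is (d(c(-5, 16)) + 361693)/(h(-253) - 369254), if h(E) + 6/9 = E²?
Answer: -1055229/915737 ≈ -1.1523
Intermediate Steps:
c(z, A) = z²
h(E) = -⅔ + E²
(d(c(-5, 16)) + 361693)/(h(-253) - 369254) = (-398*(-5)² + 361693)/((-⅔ + (-253)²) - 369254) = (-398*25 + 361693)/((-⅔ + 64009) - 369254) = (-9950 + 361693)/(192025/3 - 369254) = 351743/(-915737/3) = 351743*(-3/915737) = -1055229/915737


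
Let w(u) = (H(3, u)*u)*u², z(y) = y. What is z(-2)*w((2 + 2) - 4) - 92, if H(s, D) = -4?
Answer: -92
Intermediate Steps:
w(u) = -4*u³ (w(u) = (-4*u)*u² = -4*u³)
z(-2)*w((2 + 2) - 4) - 92 = -(-8)*((2 + 2) - 4)³ - 92 = -(-8)*(4 - 4)³ - 92 = -(-8)*0³ - 92 = -(-8)*0 - 92 = -2*0 - 92 = 0 - 92 = -92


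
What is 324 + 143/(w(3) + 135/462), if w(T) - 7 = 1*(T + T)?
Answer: 685250/2047 ≈ 334.76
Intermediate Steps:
w(T) = 7 + 2*T (w(T) = 7 + 1*(T + T) = 7 + 1*(2*T) = 7 + 2*T)
324 + 143/(w(3) + 135/462) = 324 + 143/((7 + 2*3) + 135/462) = 324 + 143/((7 + 6) + 135*(1/462)) = 324 + 143/(13 + 45/154) = 324 + 143/(2047/154) = 324 + (154/2047)*143 = 324 + 22022/2047 = 685250/2047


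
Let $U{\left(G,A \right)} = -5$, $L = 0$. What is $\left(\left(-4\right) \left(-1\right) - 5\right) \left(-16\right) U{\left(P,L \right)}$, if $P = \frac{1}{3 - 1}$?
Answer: $-80$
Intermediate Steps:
$P = \frac{1}{2} \approx 0.5$
$\left(\left(-4\right) \left(-1\right) - 5\right) \left(-16\right) U{\left(P,L \right)} = \left(\left(-4\right) \left(-1\right) - 5\right) \left(-16\right) \left(-5\right) = \left(4 - 5\right) \left(-16\right) \left(-5\right) = \left(-1\right) \left(-16\right) \left(-5\right) = 16 \left(-5\right) = -80$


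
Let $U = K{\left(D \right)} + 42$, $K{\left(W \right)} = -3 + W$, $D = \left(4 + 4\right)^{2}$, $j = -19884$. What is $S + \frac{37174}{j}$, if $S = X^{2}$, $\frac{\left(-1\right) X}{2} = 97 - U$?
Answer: $\frac{1413061}{9942} \approx 142.13$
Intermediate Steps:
$D = 64$ ($D = 8^{2} = 64$)
$U = 103$ ($U = \left(-3 + 64\right) + 42 = 61 + 42 = 103$)
$X = 12$ ($X = - 2 \left(97 - 103\right) = \left(-2\right) \left(-6\right) = 12$)
$S = 144$ ($S = 12^{2} = 144$)
$S + \frac{37174}{j} = 144 + \frac{37174}{-19884} = 144 + 37174 \left(- \frac{1}{19884}\right) = 144 - \frac{18587}{9942} = \frac{1413061}{9942}$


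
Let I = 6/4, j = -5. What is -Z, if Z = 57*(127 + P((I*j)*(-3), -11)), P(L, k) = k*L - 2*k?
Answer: 11229/2 ≈ 5614.5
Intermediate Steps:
I = 3/2 (I = 6*(1/4) = 3/2 ≈ 1.5000)
P(L, k) = -2*k + L*k (P(L, k) = L*k - 2*k = -2*k + L*k)
Z = -11229/2 (Z = 57*(127 - 11*(-2 + ((3/2)*(-5))*(-3))) = 57*(127 - 11*(-2 - 15/2*(-3))) = 57*(127 - 11*(-2 + 45/2)) = 57*(127 - 11*41/2) = 57*(127 - 451/2) = 57*(-197/2) = -11229/2 ≈ -5614.5)
-Z = -1*(-11229/2) = 11229/2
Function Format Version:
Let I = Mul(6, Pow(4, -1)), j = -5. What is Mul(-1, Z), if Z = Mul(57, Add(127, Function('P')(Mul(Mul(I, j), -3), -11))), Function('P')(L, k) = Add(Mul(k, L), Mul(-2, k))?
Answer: Rational(11229, 2) ≈ 5614.5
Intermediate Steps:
I = Rational(3, 2) (I = Mul(6, Rational(1, 4)) = Rational(3, 2) ≈ 1.5000)
Function('P')(L, k) = Add(Mul(-2, k), Mul(L, k)) (Function('P')(L, k) = Add(Mul(L, k), Mul(-2, k)) = Add(Mul(-2, k), Mul(L, k)))
Z = Rational(-11229, 2) (Z = Mul(57, Add(127, Mul(-11, Add(-2, Mul(Mul(Rational(3, 2), -5), -3))))) = Mul(57, Add(127, Mul(-11, Add(-2, Mul(Rational(-15, 2), -3))))) = Mul(57, Add(127, Mul(-11, Add(-2, Rational(45, 2))))) = Mul(57, Add(127, Mul(-11, Rational(41, 2)))) = Mul(57, Add(127, Rational(-451, 2))) = Mul(57, Rational(-197, 2)) = Rational(-11229, 2) ≈ -5614.5)
Mul(-1, Z) = Mul(-1, Rational(-11229, 2)) = Rational(11229, 2)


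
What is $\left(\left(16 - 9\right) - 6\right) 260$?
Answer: $260$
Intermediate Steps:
$\left(\left(16 - 9\right) - 6\right) 260 = \left(7 - 6\right) 260 = 1 \cdot 260 = 260$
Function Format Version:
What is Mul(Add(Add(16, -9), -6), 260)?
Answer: 260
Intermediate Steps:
Mul(Add(Add(16, -9), -6), 260) = Mul(Add(7, -6), 260) = Mul(1, 260) = 260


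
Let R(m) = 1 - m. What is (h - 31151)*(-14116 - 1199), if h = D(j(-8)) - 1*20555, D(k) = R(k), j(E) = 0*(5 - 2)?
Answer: 791862075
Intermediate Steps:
j(E) = 0 (j(E) = 0*3 = 0)
D(k) = 1 - k
h = -20554 (h = (1 - 1*0) - 1*20555 = (1 + 0) - 20555 = 1 - 20555 = -20554)
(h - 31151)*(-14116 - 1199) = (-20554 - 31151)*(-14116 - 1199) = -51705*(-15315) = 791862075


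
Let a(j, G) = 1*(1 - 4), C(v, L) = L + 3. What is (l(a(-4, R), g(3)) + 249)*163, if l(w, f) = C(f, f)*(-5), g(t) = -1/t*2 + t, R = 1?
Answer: 108721/3 ≈ 36240.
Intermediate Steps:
g(t) = t - 2/t (g(t) = -2/t + t = t - 2/t)
C(v, L) = 3 + L
a(j, G) = -3 (a(j, G) = 1*(-3) = -3)
l(w, f) = -15 - 5*f (l(w, f) = (3 + f)*(-5) = -15 - 5*f)
(l(a(-4, R), g(3)) + 249)*163 = ((-15 - 5*(3 - 2/3)) + 249)*163 = ((-15 - 5*7/3) + 249)*163 = ((-15 - 35/3) + 249)*163 = (-80/3 + 249)*163 = (667/3)*163 = 108721/3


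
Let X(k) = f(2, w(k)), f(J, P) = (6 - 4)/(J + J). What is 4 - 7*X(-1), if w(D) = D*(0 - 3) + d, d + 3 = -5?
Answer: ½ ≈ 0.50000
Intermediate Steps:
d = -8 (d = -3 - 5 = -8)
w(D) = -8 - 3*D (w(D) = D*(0 - 3) - 8 = D*(-3) - 8 = -3*D - 8 = -8 - 3*D)
f(J, P) = 1/J (f(J, P) = 2/((2*J)) = 2*(1/(2*J)) = 1/J)
X(k) = ½ (X(k) = 1/2 = ½)
4 - 7*X(-1) = 4 - 7*½ = 4 - 7/2 = ½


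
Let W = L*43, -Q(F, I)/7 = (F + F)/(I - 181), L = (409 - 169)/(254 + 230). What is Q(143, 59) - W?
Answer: -36259/7381 ≈ -4.9125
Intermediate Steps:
L = 60/121 (L = 240/484 = 240*(1/484) = 60/121 ≈ 0.49587)
Q(F, I) = -14*F/(-181 + I) (Q(F, I) = -7*(F + F)/(I - 181) = -7*2*F/(-181 + I) = -14*F/(-181 + I))
W = 2580/121 (W = (60/121)*43 = 2580/121 ≈ 21.322)
Q(143, 59) - W = -14*143/(-181 + 59) - 1*2580/121 = -14*143/(-122) - 2580/121 = -14*143*(-1/122) - 2580/121 = 1001/61 - 2580/121 = -36259/7381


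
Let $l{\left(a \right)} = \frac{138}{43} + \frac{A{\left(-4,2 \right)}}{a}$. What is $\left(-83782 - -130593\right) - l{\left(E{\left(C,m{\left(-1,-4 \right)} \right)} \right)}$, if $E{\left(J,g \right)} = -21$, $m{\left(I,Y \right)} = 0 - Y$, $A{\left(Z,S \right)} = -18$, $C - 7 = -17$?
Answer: $\frac{14088887}{301} \approx 46807.0$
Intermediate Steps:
$C = -10$ ($C = 7 - 17 = -10$)
$m{\left(I,Y \right)} = - Y$
$l{\left(a \right)} = \frac{138}{43} - \frac{18}{a}$
$\left(-83782 - -130593\right) - l{\left(E{\left(C,m{\left(-1,-4 \right)} \right)} \right)} = \left(-83782 - -130593\right) - \left(\frac{138}{43} - \frac{18}{-21}\right) = \left(-83782 + 130593\right) - \left(\frac{138}{43} - - \frac{6}{7}\right) = 46811 - \left(\frac{138}{43} + \frac{6}{7}\right) = 46811 - \frac{1224}{301} = \frac{14088887}{301}$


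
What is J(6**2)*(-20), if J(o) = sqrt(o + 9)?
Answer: -60*sqrt(5) ≈ -134.16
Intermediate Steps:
J(o) = sqrt(9 + o)
J(6**2)*(-20) = sqrt(9 + 6**2)*(-20) = sqrt(9 + 36)*(-20) = sqrt(45)*(-20) = (3*sqrt(5))*(-20) = -60*sqrt(5)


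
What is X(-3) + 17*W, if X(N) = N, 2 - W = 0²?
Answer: 31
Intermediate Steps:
W = 2 (W = 2 - 1*0² = 2 - 1*0 = 2 + 0 = 2)
X(-3) + 17*W = -3 + 17*2 = -3 + 34 = 31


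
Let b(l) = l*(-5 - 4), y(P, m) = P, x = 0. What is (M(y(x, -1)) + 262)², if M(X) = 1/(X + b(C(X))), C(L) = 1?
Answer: 5555449/81 ≈ 68586.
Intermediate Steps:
b(l) = -9*l (b(l) = l*(-9) = -9*l)
M(X) = 1/(-9 + X) (M(X) = 1/(X - 9*1) = 1/(X - 9) = 1/(-9 + X))
(M(y(x, -1)) + 262)² = (1/(-9 + 0) + 262)² = (1/(-9) + 262)² = (-⅑ + 262)² = (2357/9)² = 5555449/81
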